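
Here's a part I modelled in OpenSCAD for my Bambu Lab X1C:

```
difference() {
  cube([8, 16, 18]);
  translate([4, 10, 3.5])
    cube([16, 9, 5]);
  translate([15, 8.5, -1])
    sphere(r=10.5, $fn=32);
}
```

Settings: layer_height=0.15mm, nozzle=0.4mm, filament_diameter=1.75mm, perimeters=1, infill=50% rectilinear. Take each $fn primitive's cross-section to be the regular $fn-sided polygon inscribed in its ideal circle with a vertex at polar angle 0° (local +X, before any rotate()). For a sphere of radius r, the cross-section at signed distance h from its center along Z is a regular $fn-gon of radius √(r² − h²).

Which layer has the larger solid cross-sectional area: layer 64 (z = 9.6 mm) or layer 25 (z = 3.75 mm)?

Layer 64 (z = 9.6): the cube is present — its section is the full 8×16 rectangle (area 128.00 mm²); the cube at (4, 10) does not reach this height (z outside [3.5, 8.5]); the sphere at (15, 8.5) is not intersected at this z (|z−center|=10.600 > r=10.5); Subtracting the remaining from the first: none of the subtracted shapes is present at this height, so the 8×16 cube is unchanged — area = 128.00 mm². So its area = 128.00 mm². Layer 25 (z = 3.75): the 8×16 cube contributes its full rectangle (area 128.00 mm²); the 16×9 cube at (4, 10) contributes its full rectangle (area 144.00 mm²); the r=10.5 sphere at (15, 8.5) contributes a regular 32-gon of circumradius √(10.5²−4.75²) = 9.364 (area = (32/2)·9.364²·sin(360°/32) = 273.71 mm²); After the difference (first − rest): starting from the 8×16 cube (128.00 mm²), the 16×9 cube at (4, 10) partially overlaps it — only the 24.00 mm² overlap (of its 144.00 mm²) is removed, clipping the outline; the r=10.5 sphere at (15, 8.5) partially overlaps it — only the 13.31 mm² overlap (of its 273.71 mm²) is removed, clipping the outline — area = 90.69 mm². So its area = 90.69 mm². Layer 64 is larger (128.00 vs 90.69 mm²).

layer 64 (z = 9.6 mm)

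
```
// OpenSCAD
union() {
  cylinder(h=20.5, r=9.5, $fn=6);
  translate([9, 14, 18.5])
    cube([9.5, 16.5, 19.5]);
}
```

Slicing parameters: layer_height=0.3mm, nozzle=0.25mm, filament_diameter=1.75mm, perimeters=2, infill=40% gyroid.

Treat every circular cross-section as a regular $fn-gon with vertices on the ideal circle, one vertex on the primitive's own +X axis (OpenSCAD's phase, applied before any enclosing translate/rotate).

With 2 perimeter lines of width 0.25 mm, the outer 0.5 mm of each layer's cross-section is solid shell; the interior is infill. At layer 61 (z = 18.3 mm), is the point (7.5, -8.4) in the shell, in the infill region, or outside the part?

outside

At z = 18.3 mm: the cylinder: section is a regular 6-gon, circumradius r=9.5; the cube at (9, 14) does not reach this height (z outside [18.5, 38]); Combining (union): only the r=9.5 cylinder is present, so the union is just that shape — 1 connected region. Overall, the cross-section is a single solid region. The nearest boundary edge runs (4.75, -8.23)→(9.50, 0.00); distance from the point to it = 2.47 mm. The point is not inside any of the regions above, so it lies outside the cross-section (2.47 mm from the nearest boundary).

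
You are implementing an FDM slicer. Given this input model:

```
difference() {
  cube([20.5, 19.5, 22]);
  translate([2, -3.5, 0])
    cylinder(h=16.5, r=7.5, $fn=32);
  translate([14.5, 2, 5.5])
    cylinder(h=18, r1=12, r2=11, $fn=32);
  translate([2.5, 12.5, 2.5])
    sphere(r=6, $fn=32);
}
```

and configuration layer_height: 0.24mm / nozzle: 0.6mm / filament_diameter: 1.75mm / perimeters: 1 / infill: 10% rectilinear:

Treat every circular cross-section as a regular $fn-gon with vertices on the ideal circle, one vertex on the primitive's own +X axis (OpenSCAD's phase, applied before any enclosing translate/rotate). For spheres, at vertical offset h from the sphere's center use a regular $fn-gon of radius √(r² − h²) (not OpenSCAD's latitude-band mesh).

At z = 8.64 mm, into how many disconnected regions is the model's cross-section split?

1

At z = 8.64 mm: the cube is present — its section is the full 20.5×19.5 rectangle; the cylinder at (2, -3.5): section is a regular 32-gon, circumradius r=7.5; the cone at (14.5, 2) (r1=12→r2=11) has section circumradius 11.826 here — a regular 32-gon; the sphere at (2.5, 12.5) does not reach this height (|z−center|=6.140 > r=6); Subtracting the remaining from the first: starting from the 20.5×19.5 cube, the r=7.5 cylinder at (2, -3.5) partially overlaps it — only the 26.49 mm² overlap (of its 175.58 mm²) is removed, clipping the outline; the cone at (14.5, 2) partially overlaps it — only the 196.45 mm² overlap (of its 436.51 mm²) is removed, clipping the outline — 1 connected region. The result has 1 disconnected region.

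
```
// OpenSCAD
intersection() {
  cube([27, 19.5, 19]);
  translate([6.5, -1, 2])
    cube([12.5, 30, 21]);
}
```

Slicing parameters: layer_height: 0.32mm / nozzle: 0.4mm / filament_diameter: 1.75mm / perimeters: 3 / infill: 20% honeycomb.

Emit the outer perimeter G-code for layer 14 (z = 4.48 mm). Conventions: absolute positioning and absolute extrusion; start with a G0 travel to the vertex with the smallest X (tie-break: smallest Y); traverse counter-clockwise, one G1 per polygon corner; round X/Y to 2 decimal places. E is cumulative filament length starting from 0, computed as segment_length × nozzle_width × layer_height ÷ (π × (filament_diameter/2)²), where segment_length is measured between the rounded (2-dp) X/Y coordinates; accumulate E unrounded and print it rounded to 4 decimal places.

G0 X6.50 Y0.00 Z4.48
G1 X19.00 Y0.00 E0.6652
G1 X19.00 Y19.50 E1.7029
G1 X6.50 Y19.50 E2.3681
G1 X6.50 Y0.00 E3.4058

At z = 4.48 mm: the 27×19.5 cube contributes its full rectangle; the 12.5×30 cube at (6.5, -1) contributes its full rectangle; Taking the intersection: the 12.5×30 cube at (6.5, -1) partially overlaps the 27×19.5 cube; clipping to the common part keeps 243.75 mm² — 1 connected region. The outline is a single polygon with 4 vertices. Extrusion per mm of travel: 0.4 × 0.32 / (π × 0.875²) = 0.053216. Accumulating E over each segment gives final E = 3.4058.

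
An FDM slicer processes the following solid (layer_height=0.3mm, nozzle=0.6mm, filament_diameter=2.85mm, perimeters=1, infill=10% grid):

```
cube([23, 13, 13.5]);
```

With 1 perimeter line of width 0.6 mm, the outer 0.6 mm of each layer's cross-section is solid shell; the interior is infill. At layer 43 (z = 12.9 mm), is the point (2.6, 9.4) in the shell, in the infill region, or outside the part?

At z = 12.9 mm: the cube is present — its section is the full 23×13 rectangle. Overall, the cross-section is a single solid region. The nearest boundary edge runs (0.00, 13.00)→(0.00, 0.00); distance from the point to it = 2.60 mm. The point is inside the cross-section and 2.60 mm from the nearest boundary — more than the 0.6 mm shell width (1 × 0.6), so it's in the infill interior.

infill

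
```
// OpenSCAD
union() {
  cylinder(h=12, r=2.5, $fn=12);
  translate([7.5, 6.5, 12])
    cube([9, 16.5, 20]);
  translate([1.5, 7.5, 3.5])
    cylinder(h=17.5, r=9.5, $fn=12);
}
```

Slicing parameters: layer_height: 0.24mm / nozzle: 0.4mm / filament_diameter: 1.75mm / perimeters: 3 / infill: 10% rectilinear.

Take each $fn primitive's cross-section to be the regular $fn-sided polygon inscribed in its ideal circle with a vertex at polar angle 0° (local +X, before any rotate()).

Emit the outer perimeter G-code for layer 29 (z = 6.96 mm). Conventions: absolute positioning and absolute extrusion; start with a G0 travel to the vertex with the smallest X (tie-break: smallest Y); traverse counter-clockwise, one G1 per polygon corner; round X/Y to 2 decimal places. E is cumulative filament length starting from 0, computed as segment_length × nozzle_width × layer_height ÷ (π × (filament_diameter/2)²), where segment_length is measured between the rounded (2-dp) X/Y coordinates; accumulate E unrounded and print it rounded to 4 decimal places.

At z = 6.96 mm: the cylinder: section is a regular 12-gon, circumradius r=2.5; the cube at (7.5, 6.5) does not reach this height (z outside [12, 32]); the r=9.5 cylinder at (1.5, 7.5) contributes a regular 12-gon of circumradius 9.5; Taking the union: the regions partially overlap (shared area 16.37 mm²), so overlapping operands fuse into one piece — 1 connected region. The outline is a single polygon with 18 vertices. Extrusion per mm of travel: 0.4 × 0.24 / (π × 0.875²) = 0.039912. Accumulating E over each segment gives final E = 2.3803.

G0 X-8.00 Y7.50 Z6.96
G1 X-6.73 Y2.75 E0.1962
G1 X-3.25 Y-0.73 E0.3927
G1 X-2.23 Y-1.00 E0.4348
G1 X-2.17 Y-1.25 E0.4450
G1 X-1.25 Y-2.17 E0.4970
G1 X0.00 Y-2.50 E0.5486
G1 X1.25 Y-2.17 E0.6002
G1 X1.43 Y-1.98 E0.6106
G1 X1.50 Y-2.00 E0.6135
G1 X6.25 Y-0.73 E0.8098
G1 X9.73 Y2.75 E1.0062
G1 X11.00 Y7.50 E1.2024
G1 X9.73 Y12.25 E1.3987
G1 X6.25 Y15.73 E1.5951
G1 X1.50 Y17.00 E1.7913
G1 X-3.25 Y15.73 E1.9876
G1 X-6.73 Y12.25 E2.1840
G1 X-8.00 Y7.50 E2.3803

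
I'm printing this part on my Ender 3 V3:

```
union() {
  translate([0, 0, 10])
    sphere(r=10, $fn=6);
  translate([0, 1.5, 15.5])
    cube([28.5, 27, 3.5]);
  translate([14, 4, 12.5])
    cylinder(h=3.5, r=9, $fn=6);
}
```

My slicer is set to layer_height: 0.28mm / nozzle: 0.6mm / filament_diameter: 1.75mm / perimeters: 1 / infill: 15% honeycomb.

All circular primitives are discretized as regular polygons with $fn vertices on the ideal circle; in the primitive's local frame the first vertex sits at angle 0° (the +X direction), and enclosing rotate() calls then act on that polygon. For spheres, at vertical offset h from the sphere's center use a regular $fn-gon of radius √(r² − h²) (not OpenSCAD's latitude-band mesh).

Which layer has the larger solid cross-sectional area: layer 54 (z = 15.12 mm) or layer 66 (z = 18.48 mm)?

layer 66 (z = 18.48 mm)

Layer 54 (z = 15.12): the r=10 sphere slices to a regular 6-gon of circumradius 8.590 (√(r²−h²) with h=5.12 from center) (area = (6/2)·8.590²·sin(360°/6) = 191.70 mm²); the cube at (0, 1.5) does not reach this height (z outside [15.5, 19]); the r=9 cylinder at (14, 4) contributes a regular 6-gon of circumradius 9 (area = (6/2)·9.000²·sin(360°/6) = 210.44 mm²); Taking the union: the regions partially overlap — summed areas 402.14 mm² minus the doubly-counted overlap 6.54 mm² gives 395.60 mm² — area = 395.60 mm². So its area = 395.60 mm². Layer 66 (z = 18.48): the r=10 sphere contributes a regular 6-gon of circumradius √(10²−8.48²) = 5.300 (area = (6/2)·5.300²·sin(360°/6) = 72.98 mm²); the cube at (0, 1.5) is present — its section is the full 28.5×27 rectangle (area 769.50 mm²); the cylinder at (14, 4) is absent (z outside [12.5, 16]); Merging all regions: the regions partially overlap — summed areas 842.48 mm² minus the doubly-counted overlap 10.94 mm² gives 831.53 mm² — area = 831.53 mm². So its area = 831.53 mm². Layer 66 is larger (831.53 vs 395.60 mm²).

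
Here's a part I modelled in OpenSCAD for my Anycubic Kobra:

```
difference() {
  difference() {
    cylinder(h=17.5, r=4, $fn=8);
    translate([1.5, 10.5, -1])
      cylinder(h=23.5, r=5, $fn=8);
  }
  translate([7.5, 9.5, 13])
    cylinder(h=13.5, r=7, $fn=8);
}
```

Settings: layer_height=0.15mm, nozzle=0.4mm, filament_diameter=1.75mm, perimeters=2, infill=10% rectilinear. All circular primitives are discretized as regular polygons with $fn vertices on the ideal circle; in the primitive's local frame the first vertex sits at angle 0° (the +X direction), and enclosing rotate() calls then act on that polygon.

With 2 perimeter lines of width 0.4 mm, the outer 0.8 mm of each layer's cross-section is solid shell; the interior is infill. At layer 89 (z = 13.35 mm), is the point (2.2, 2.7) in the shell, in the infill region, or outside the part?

At z = 13.35 mm: the cylinder: section is a regular 8-gon, circumradius r=4; the r=5 cylinder at (1.5, 10.5) gives a regular 8-gon of circumradius 5 (constant along its height); After the difference (first − rest): starting from the r=4 cylinder, the r=5 cylinder at (1.5, 10.5) misses the remaining region (no effect) — 1 connected region; the r=7 cylinder at (7.5, 9.5) contributes a regular 8-gon of circumradius 7; Subtracting the remaining from the first: starting from that combined region, the r=7 cylinder at (7.5, 9.5) misses the remaining region (no effect) — 1 connected region. Overall, the cross-section is a single solid region. The nearest boundary edge runs (0.00, 4.00)→(2.83, 2.83); distance from the point to it = 0.36 mm. The point is inside the cross-section, 0.36 mm from the nearest boundary — within the 0.8 mm shell band (2 × 0.4).

shell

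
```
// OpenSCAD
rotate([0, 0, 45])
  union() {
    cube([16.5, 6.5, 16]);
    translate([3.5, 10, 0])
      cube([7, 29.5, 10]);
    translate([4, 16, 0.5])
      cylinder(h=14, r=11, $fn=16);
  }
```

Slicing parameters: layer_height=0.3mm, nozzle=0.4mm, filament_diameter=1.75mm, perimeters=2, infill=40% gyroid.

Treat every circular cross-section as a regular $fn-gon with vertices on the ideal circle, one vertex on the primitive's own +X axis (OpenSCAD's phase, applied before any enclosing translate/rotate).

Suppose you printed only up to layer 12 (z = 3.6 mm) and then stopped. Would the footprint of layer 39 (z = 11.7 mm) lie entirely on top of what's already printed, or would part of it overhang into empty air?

Compare the two slices. At z = 3.6: the cube (footprint 16.5×6.5) is included at this height (area 107.25 mm²); the 7×29.5 cube at (3.5, 10) contributes its full rectangle (area 206.50 mm²); the r=11 cylinder at (4, 16) gives a regular 16-gon of circumradius 11 (constant along its height) (area = (16/2)·11.000²·sin(360°/16) = 370.44 mm²); Taking the union: the regions partially overlap — summed areas 684.19 mm² minus the doubly-counted overlap 122.83 mm² gives 561.36 mm² — area = 561.36 mm²; (whole slice rotated 45° about Z — lengths, areas and connectivity unchanged). At z = 11.7: the cube is present — its section is the full 16.5×6.5 rectangle (area 107.25 mm²); the cube at (3.5, 10) is not intersected at this z (z outside [0, 10]); the cylinder at (4, 16): section is a regular 16-gon, circumradius r=11 (area = (16/2)·11.000²·sin(360°/16) = 370.44 mm²); Taking the union: the regions partially overlap — summed areas 477.69 mm² minus the doubly-counted overlap 9.29 mm² gives 468.40 mm² — area = 468.40 mm²; (whole slice rotated 45° about Z — lengths, areas and connectivity unchanged). Checking containment: the cross-section at z = 11.7 is a subset of the cross-section at z = 3.6.

entirely on top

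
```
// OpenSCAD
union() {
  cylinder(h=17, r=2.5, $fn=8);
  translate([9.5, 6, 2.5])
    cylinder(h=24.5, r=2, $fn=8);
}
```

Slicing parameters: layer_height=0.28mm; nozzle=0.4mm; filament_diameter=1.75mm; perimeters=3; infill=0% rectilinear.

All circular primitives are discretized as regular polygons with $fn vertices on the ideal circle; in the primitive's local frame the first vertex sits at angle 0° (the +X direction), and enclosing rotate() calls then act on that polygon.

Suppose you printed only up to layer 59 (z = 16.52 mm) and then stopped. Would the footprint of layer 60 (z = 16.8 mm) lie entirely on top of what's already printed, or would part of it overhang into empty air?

entirely on top

Compare the two slices. At z = 16.52: the cylinder: section is a regular 8-gon, circumradius r=2.5 (area = (8/2)·2.500²·sin(360°/8) = 17.68 mm²); the cylinder at (9.5, 6): section is a regular 8-gon, circumradius r=2 (area = (8/2)·2.000²·sin(360°/8) = 11.31 mm²); Combining (union): the 2 present regions are separate (no shared area or edge), so areas and boundary lengths simply add and each stays a separate island — area = 28.99 mm². At z = 16.8: the cylinder: section is a regular 8-gon, circumradius r=2.5 (area = (8/2)·2.500²·sin(360°/8) = 17.68 mm²); the r=2 cylinder at (9.5, 6) contributes a regular 8-gon of circumradius 2 (area = (8/2)·2.000²·sin(360°/8) = 11.31 mm²); Combining (union): the 2 present regions are separate (no shared area or edge), so areas and boundary lengths simply add and each stays a separate island — area = 28.99 mm². Checking containment: the cross-section at z = 16.8 is a subset of the cross-section at z = 16.52.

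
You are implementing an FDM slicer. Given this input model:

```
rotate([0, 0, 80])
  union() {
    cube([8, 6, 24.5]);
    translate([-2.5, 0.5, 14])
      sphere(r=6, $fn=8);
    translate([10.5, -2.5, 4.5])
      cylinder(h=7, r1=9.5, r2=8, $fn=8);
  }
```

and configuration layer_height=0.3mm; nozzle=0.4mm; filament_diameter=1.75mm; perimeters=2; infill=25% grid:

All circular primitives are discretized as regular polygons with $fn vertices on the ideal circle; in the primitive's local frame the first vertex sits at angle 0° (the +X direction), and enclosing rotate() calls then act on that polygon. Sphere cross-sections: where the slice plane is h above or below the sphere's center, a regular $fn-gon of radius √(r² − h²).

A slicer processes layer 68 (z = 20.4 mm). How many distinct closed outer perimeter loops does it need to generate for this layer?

At z = 20.4 mm: the 8×6 cube contributes its full rectangle; the sphere at (-2.5, 0.5) is not intersected at this z (|z−center|=6.400 > r=6); the cone at (10.5, -2.5) does not reach this height (z outside [4.5, 11.5]); Taking the union: only the 8×6 cube is present, so the union is just that shape — 1 connected region; (rotated 80° about Z; rotation is an isometry so areas/perimeters/island counts are preserved). The result has 1 disconnected region.

1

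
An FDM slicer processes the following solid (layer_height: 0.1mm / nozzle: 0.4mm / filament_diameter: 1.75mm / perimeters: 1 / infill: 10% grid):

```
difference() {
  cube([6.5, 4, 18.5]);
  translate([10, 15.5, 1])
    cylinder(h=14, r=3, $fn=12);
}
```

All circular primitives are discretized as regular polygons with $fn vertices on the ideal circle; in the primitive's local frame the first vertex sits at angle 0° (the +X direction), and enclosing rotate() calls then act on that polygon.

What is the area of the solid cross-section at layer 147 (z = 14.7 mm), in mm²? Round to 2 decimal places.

At z = 14.7 mm: the cube is present — its section is the full 6.5×4 rectangle (area 26.00 mm²); the r=3 cylinder at (10, 15.5) contributes a regular 12-gon of circumradius 3 (area = (12/2)·3.000²·sin(360°/12) = 27.00 mm²); After the difference (first − rest): starting from the 6.5×4 cube (26.00 mm²), the r=3 cylinder at (10, 15.5) misses the remaining region (no effect) — area = 26.00 mm². Overall, the cross-section is a single solid region. Net area = 26.00 mm².

26.00 mm²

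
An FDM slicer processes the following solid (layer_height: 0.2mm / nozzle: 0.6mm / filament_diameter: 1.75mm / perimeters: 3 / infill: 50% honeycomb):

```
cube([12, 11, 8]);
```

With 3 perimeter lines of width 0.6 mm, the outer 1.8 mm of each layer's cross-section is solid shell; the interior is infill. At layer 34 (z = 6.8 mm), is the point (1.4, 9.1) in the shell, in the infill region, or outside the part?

At z = 6.8 mm: the cube is present — its section is the full 12×11 rectangle. Overall, the cross-section is a single solid region. The nearest boundary edge runs (0.00, 11.00)→(0.00, 0.00); distance from the point to it = 1.40 mm. The point is inside the cross-section, 1.40 mm from the nearest boundary — within the 1.8 mm shell band (3 × 0.6).

shell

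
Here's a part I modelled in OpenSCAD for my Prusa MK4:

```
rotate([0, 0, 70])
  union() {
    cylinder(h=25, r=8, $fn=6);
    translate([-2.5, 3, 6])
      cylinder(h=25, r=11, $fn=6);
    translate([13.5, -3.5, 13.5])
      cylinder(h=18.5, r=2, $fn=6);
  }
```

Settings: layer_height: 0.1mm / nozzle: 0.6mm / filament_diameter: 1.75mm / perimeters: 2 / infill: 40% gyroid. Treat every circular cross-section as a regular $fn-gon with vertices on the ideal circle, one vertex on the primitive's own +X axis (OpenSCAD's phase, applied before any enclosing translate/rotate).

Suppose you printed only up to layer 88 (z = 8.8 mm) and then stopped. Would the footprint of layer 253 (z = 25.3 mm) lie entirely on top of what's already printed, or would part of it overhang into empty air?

part overhangs

Compare the two slices. At z = 8.8: the r=8 cylinder contributes a regular 6-gon of circumradius 8 (area = (6/2)·8.000²·sin(360°/6) = 166.28 mm²); the r=11 cylinder at (-2.5, 3) contributes a regular 6-gon of circumradius 11 (area = (6/2)·11.000²·sin(360°/6) = 314.37 mm²); the cylinder at (13.5, -3.5) does not reach this height (z outside [13.5, 32]); Merging all regions: the regions partially overlap — summed areas 480.64 mm² minus the doubly-counted overlap 154.27 mm² gives 326.37 mm² — area = 326.37 mm²; (rotated 70° about Z; rotation is an isometry so areas/perimeters/island counts are preserved). At z = 25.3: the cylinder is not intersected at this z (z outside [0, 25]); the r=11 cylinder at (-2.5, 3) gives a regular 6-gon of circumradius 11 (constant along its height) (area = (6/2)·11.000²·sin(360°/6) = 314.37 mm²); the cylinder at (13.5, -3.5): section is a regular 6-gon, circumradius r=2 (area = (6/2)·2.000²·sin(360°/6) = 10.39 mm²); Taking the union: the 2 present regions are separate (no shared area or edge), so areas and boundary lengths simply add and each stays a separate island — area = 324.76 mm²; (whole slice rotated 70° about Z — lengths, areas and connectivity unchanged). Checking containment: at z = 25.3 the cross-section extends beyond the z = 8.8 cross-section by about 10.39 mm².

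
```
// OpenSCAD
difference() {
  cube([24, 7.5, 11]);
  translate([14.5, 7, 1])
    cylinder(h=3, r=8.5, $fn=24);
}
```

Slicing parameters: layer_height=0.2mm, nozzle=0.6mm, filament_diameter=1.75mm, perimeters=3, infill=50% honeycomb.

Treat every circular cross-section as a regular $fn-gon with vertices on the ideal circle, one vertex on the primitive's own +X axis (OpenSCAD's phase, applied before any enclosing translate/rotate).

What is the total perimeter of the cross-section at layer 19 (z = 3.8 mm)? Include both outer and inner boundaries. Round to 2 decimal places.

At z = 3.8 mm: the cube is present — its section is the full 24×7.5 rectangle (perimeter 63.00 mm); the r=8.5 cylinder at (14.5, 7) contributes a regular 24-gon of circumradius 8.5 (perimeter = 2·24·8.500·sin(180°/24) = 53.25 mm); Taking the first minus the rest: starting from the 24×7.5 cube, the r=8.5 cylinder at (14.5, 7) partially overlaps it — only the 111.31 mm² overlap (of its 224.40 mm²) is removed, clipping the outline — boundary = 54.26 mm. Overall, the cross-section has 2 separate islands. Total boundary length (outer) = 54.26 mm.

54.26 mm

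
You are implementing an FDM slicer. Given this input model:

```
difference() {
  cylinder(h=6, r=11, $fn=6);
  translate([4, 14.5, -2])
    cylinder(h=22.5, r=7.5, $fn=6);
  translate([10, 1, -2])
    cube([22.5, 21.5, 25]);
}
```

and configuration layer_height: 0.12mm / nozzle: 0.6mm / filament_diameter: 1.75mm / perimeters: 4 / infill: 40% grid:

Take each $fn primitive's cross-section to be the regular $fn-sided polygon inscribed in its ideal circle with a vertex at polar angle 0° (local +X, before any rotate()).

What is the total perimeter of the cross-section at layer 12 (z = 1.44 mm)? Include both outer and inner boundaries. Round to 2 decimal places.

At z = 1.44 mm: the r=11 cylinder gives a regular 6-gon of circumradius 11 (constant along its height) (perimeter = 2·6·11.000·sin(180°/6) = 66.00 mm); the cylinder at (4, 14.5): section is a regular 6-gon, circumradius r=7.5 (perimeter = 2·6·7.500·sin(180°/6) = 45.00 mm); the cube at (10, 1) (footprint 22.5×21.5) is included at this height (perimeter 88.00 mm); After the difference (first − rest): starting from the r=11 cylinder, the r=7.5 cylinder at (4, 14.5) partially overlaps it — only the 9.32 mm² overlap (of its 146.14 mm²) is removed, clipping the outline; the 22.5×21.5 cube at (10, 1) partially overlaps it — only the 0.15 mm² overlap (of its 483.75 mm²) is removed, clipping the outline — boundary = 66.31 mm. Overall, the cross-section is a single solid region. Total boundary length (outer) = 66.31 mm.

66.31 mm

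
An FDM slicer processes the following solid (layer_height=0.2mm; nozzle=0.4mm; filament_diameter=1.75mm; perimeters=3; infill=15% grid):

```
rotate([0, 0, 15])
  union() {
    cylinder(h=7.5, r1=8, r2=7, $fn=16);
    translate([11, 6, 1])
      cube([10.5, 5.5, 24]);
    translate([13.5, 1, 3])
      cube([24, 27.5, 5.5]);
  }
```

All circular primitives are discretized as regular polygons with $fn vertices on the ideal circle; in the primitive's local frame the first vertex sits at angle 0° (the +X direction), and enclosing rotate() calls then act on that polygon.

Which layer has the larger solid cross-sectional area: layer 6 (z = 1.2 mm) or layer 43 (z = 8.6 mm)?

Layer 6 (z = 1.2): the cone: at t=0.160 of its height the radius interpolates to r₁+(r₂−r₁)t = 7.840, giving a regular 16-gon of that circumradius (area = (16/2)·7.840²·sin(360°/16) = 188.17 mm²); the cube at (11, 6) is present — its section is the full 10.5×5.5 rectangle (area 57.75 mm²); the cube at (13.5, 1) is not intersected at this z (z outside [3, 8.5]); Merging all regions: the 2 present regions are separate (no shared area or edge), so areas and boundary lengths simply add and each stays a separate island — area = 245.92 mm²; (whole slice rotated 15° about Z — lengths, areas and connectivity unchanged). So its area = 245.92 mm². Layer 43 (z = 8.6): the cone is absent (z outside [0, 7.5]); the cube at (11, 6) (footprint 10.5×5.5) is included at this height (area 57.75 mm²); the cube at (13.5, 1) is absent (z outside [3, 8.5]); Taking the union: only the 10.5×5.5 cube at (11, 6) is present, so the union is just that shape — area = 57.75 mm²; (whole slice rotated 15° about Z — lengths, areas and connectivity unchanged). So its area = 57.75 mm². Layer 6 is larger (245.92 vs 57.75 mm²).

layer 6 (z = 1.2 mm)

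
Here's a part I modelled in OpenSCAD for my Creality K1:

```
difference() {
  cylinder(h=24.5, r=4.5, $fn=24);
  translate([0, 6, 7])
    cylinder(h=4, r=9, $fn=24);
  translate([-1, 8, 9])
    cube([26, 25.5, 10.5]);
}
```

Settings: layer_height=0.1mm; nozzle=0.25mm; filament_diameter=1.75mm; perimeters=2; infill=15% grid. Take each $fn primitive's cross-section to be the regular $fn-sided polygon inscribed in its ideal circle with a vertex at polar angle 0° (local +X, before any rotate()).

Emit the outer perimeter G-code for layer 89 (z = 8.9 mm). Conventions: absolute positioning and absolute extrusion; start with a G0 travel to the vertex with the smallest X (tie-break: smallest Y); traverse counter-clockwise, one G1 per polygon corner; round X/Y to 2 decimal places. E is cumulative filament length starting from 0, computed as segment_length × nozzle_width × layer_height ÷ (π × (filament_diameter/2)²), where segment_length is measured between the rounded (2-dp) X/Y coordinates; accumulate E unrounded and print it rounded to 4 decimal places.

At z = 8.9 mm: the r=4.5 cylinder contributes a regular 24-gon of circumradius 4.5; the cylinder at (0, 6): section is a regular 24-gon, circumradius r=9; the cube at (-1, 8) is not intersected at this z (z outside [9, 19.5]); Subtracting the remaining from the first: starting from the r=4.5 cylinder, the r=9 cylinder at (0, 6) partially overlaps it — only the 53.83 mm² overlap (of its 251.57 mm²) is removed, clipping the outline — 1 connected region. The outline is a single polygon with 14 vertices. Extrusion per mm of travel: 0.25 × 0.1 / (π × 0.875²) = 0.010394. Accumulating E over each segment gives final E = 0.1897.

G0 X-4.00 Y-2.00 Z8.90
G1 X-3.90 Y-2.25 E0.0028
G1 X-3.18 Y-3.18 E0.0150
G1 X-2.25 Y-3.90 E0.0272
G1 X-1.16 Y-4.35 E0.0395
G1 X0.00 Y-4.50 E0.0517
G1 X1.16 Y-4.35 E0.0638
G1 X2.25 Y-3.90 E0.0761
G1 X3.18 Y-3.18 E0.0883
G1 X3.90 Y-2.25 E0.1005
G1 X4.00 Y-2.00 E0.1033
G1 X2.33 Y-2.69 E0.1221
G1 X0.00 Y-3.00 E0.1465
G1 X-2.33 Y-2.69 E0.1710
G1 X-4.00 Y-2.00 E0.1897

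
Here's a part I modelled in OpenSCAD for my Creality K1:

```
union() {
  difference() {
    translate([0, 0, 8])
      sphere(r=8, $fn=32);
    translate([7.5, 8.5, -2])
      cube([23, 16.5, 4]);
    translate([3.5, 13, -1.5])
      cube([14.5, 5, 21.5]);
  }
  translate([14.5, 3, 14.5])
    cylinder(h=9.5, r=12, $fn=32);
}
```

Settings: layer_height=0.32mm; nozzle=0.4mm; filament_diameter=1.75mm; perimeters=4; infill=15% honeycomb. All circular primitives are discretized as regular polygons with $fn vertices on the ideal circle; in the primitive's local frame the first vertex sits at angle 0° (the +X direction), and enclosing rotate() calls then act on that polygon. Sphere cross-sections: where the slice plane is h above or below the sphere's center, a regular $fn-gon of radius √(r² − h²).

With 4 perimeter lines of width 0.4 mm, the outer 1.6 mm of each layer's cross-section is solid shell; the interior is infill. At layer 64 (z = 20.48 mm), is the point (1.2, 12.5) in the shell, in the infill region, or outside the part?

At z = 20.48 mm: the sphere does not reach this height (|z−center|=12.480 > r=8); the cube at (7.5, 8.5) is absent (z outside [-2, 2]); the cube at (3.5, 13) does not reach this height (z outside [-1.5, 20]); Taking the first minus the rest: the first operand is absent here, so nothing remains; the r=12 cylinder at (14.5, 3) gives a regular 32-gon of circumradius 12 (constant along its height); Taking the union: only the r=12 cylinder at (14.5, 3) is present, so the union is just that shape — 1 connected region. Overall, the cross-section is a single solid region. The nearest boundary edge runs (6.01, 11.49)→(4.52, 9.67); distance from the point to it = 4.37 mm. The point is not inside any of the regions above, so it lies outside the cross-section (4.37 mm from the nearest boundary).

outside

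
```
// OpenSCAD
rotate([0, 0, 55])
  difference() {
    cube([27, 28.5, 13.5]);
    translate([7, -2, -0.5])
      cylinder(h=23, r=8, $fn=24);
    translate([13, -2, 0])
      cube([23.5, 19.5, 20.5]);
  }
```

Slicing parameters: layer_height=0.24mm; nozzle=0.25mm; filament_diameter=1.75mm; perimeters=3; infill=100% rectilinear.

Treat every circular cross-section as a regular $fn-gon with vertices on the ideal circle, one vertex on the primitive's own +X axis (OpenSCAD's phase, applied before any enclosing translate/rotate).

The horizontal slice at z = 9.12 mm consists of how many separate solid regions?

1

At z = 9.12 mm: the cube is present — its section is the full 27×28.5 rectangle; the cylinder at (7, -2): section is a regular 24-gon, circumradius r=8; the cube at (13, -2) (footprint 23.5×19.5) is included at this height; Taking the first minus the rest: starting from the 27×28.5 cube, the r=8 cylinder at (7, -2) partially overlaps it — only the 67.22 mm² overlap (of its 198.77 mm²) is removed, clipping the outline; the 23.5×19.5 cube at (13, -2) partially overlaps it — only the 241.75 mm² overlap (of its 458.25 mm²) is removed, clipping the outline — 1 connected region; (rotated 55° about Z; rotation is an isometry so areas/perimeters/island counts are preserved). The result has 1 disconnected region.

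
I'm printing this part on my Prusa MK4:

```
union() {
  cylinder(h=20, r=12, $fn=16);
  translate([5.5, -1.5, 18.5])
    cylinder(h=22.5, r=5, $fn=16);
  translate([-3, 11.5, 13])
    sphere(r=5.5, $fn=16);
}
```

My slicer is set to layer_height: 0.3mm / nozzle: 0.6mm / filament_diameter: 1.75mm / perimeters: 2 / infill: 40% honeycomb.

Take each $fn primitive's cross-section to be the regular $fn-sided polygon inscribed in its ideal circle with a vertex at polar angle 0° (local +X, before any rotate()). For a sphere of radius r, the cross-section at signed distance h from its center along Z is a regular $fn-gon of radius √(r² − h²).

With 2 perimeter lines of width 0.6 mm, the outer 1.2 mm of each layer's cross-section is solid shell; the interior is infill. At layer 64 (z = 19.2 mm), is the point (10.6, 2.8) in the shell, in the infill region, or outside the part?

shell

At z = 19.2 mm: the cylinder: section is a regular 16-gon, circumradius r=12; the r=5 cylinder at (5.5, -1.5) contributes a regular 16-gon of circumradius 5; the sphere at (-3, 11.5) does not reach this height (|z−center|=6.200 > r=5.5); Merging all regions: the r=5 cylinder at (5.5, -1.5) lies entirely inside the r=12 cylinder, so the union is just the r=12 cylinder — 1 connected region. Overall, the cross-section is a single solid region. The nearest boundary edge runs (11.09, 4.59)→(12.00, 0.00); distance from the point to it = 0.83 mm. The point is inside the cross-section, 0.83 mm from the nearest boundary — within the 1.2 mm shell band (2 × 0.6).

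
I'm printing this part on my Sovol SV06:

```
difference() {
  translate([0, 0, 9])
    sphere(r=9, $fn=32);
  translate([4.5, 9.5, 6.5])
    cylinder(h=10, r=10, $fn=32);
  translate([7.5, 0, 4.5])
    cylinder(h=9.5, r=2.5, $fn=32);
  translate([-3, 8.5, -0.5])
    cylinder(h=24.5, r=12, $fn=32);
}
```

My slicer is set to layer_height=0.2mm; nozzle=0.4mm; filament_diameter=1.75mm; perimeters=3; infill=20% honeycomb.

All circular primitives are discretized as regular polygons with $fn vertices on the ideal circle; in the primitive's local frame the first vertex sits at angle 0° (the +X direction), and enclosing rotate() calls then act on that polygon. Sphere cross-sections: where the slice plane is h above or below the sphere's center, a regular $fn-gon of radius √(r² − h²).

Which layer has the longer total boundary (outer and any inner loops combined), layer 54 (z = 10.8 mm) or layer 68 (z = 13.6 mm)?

Layer 54 (z = 10.8): the sphere: section is a regular 32-gon, circumradius = √(r²−h²) = √(9²−1.8²) = 8.818 (perimeter = 2·32·8.818·sin(180°/32) = 55.32 mm); the cylinder at (4.5, 9.5): section is a regular 32-gon, circumradius r=10 (perimeter = 2·32·10.000·sin(180°/32) = 62.73 mm); the r=2.5 cylinder at (7.5, 0) gives a regular 32-gon of circumradius 2.5 (constant along its height) (perimeter = 2·32·2.500·sin(180°/32) = 15.68 mm); the cylinder at (-3, 8.5): section is a regular 32-gon, circumradius r=12 (perimeter = 2·32·12.000·sin(180°/32) = 75.28 mm); Subtracting the remaining from the first: starting from the r=9 sphere, the r=10 cylinder at (4.5, 9.5) partially overlaps it — only the 89.69 mm² overlap (of its 312.14 mm²) is removed, clipping the outline; the r=2.5 cylinder at (7.5, 0) partially overlaps it — only the 7.33 mm² overlap (of its 19.51 mm²) is removed, clipping the outline; the r=12 cylinder at (-3, 8.5) partially overlaps it — only the 69.14 mm² overlap (of its 449.49 mm²) is removed, clipping the outline — boundary = 42.27 mm. So its perimeter = 42.27 mm. Layer 68 (z = 13.6): the r=9 sphere contributes a regular 32-gon of circumradius √(9²−4.6²) = 7.736 (perimeter = 2·32·7.736·sin(180°/32) = 48.53 mm); the cylinder at (4.5, 9.5): section is a regular 32-gon, circumradius r=10 (perimeter = 2·32·10.000·sin(180°/32) = 62.73 mm); the r=2.5 cylinder at (7.5, 0) gives a regular 32-gon of circumradius 2.5 (constant along its height) (perimeter = 2·32·2.500·sin(180°/32) = 15.68 mm); the r=12 cylinder at (-3, 8.5) contributes a regular 32-gon of circumradius 12 (perimeter = 2·32·12.000·sin(180°/32) = 75.28 mm); After the difference (first − rest): starting from the r=9 sphere, the r=10 cylinder at (4.5, 9.5) partially overlaps it — only the 70.18 mm² overlap (of its 312.14 mm²) is removed, clipping the outline; the r=2.5 cylinder at (7.5, 0) partially overlaps it — only the 4.37 mm² overlap (of its 19.51 mm²) is removed, clipping the outline; the r=12 cylinder at (-3, 8.5) partially overlaps it — only the 58.31 mm² overlap (of its 449.49 mm²) is removed, clipping the outline — boundary = 35.36 mm. So its perimeter = 35.36 mm. Layer 54 is larger (42.27 vs 35.36 mm).

layer 54 (z = 10.8 mm)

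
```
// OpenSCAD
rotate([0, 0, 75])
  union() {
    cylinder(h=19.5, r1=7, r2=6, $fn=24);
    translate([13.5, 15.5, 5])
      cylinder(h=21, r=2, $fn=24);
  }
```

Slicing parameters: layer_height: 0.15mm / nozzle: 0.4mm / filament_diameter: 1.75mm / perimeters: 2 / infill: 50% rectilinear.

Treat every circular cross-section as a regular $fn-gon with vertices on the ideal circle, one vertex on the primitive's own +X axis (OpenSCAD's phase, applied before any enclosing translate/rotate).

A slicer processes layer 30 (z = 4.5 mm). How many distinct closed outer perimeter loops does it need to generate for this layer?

At z = 4.5 mm: the cone contributes a regular 24-gon of circumradius 6.769 (interpolated between r1=7 and r2=6 at t=0.231); the cylinder at (13.5, 15.5) is not intersected at this z (z outside [5, 26]); Taking the union: only the cone is present, so the union is just that shape — 1 connected region; (rotated 75° about Z; rotation is an isometry so areas/perimeters/island counts are preserved). The result has 1 disconnected region.

1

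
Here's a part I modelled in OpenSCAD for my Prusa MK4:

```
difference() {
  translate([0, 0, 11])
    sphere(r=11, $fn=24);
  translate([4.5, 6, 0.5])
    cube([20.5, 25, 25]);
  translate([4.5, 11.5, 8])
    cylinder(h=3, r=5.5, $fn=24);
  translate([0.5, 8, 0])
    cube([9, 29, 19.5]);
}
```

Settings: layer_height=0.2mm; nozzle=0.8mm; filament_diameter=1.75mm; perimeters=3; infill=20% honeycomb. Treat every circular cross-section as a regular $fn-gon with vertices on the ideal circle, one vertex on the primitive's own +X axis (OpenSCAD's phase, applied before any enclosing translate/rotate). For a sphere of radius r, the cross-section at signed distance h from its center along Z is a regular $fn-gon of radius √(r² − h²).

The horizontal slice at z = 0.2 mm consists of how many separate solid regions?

1

At z = 0.2 mm: the r=11 sphere slices to a regular 24-gon of circumradius 2.088 (√(r²−h²) with h=10.8 from center); the cube at (4.5, 6) is not intersected at this z (z outside [0.5, 25.5]); the cylinder at (4.5, 11.5) does not reach this height (z outside [8, 11]); the 9×29 cube at (0.5, 8) contributes its full rectangle; Subtracting the remaining from the first: starting from the r=11 sphere, the 9×29 cube at (0.5, 8) misses the remaining region (no effect) — 1 connected region. The result has 1 disconnected region.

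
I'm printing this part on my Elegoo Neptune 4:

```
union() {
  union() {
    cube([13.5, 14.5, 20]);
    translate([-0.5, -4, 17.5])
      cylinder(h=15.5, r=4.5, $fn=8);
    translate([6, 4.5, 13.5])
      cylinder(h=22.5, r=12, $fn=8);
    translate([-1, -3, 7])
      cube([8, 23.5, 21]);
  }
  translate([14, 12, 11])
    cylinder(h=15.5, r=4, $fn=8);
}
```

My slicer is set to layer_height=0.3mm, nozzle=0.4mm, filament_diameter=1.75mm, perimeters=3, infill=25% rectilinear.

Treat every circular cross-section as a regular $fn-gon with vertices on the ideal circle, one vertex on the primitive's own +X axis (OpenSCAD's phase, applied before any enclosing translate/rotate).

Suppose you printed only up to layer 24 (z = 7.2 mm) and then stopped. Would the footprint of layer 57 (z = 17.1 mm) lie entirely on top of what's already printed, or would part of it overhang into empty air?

part overhangs

Compare the two slices. At z = 7.2: the cube (footprint 13.5×14.5) is included at this height (area 195.75 mm²); the cylinder at (-0.5, -4) is absent (z outside [17.5, 33]); the cylinder at (6, 4.5) is absent (z outside [13.5, 36]); the 8×23.5 cube at (-1, -3) contributes its full rectangle (area 188.00 mm²); Combining (union): the regions partially overlap — summed areas 383.75 mm² minus the doubly-counted overlap 101.50 mm² gives 282.25 mm² — area = 282.25 mm²; the cylinder at (14, 12) is absent (z outside [11, 26.5]); Merging all regions: only the result so far is present, so the union is just that shape — area = 282.25 mm². At z = 17.1: the cube (footprint 13.5×14.5) is included at this height (area 195.75 mm²); the cylinder at (-0.5, -4) is not intersected at this z (z outside [17.5, 33]); the r=12 cylinder at (6, 4.5) gives a regular 8-gon of circumradius 12 (constant along its height) (area = (8/2)·12.000²·sin(360°/8) = 407.29 mm²); the cube at (-1, -3) (footprint 8×23.5) is included at this height (area 188.00 mm²); Taking the union: the regions partially overlap — summed areas 791.04 mm² minus the doubly-counted overlap 339.92 mm² gives 451.13 mm² — area = 451.13 mm²; the r=4 cylinder at (14, 12) contributes a regular 8-gon of circumradius 4 (area = (8/2)·4.000²·sin(360°/8) = 45.25 mm²); Combining (union): the regions partially overlap — summed areas 496.38 mm² minus the doubly-counted overlap 25.88 mm² gives 470.50 mm² — area = 470.50 mm². Checking containment: at z = 17.1 the cross-section extends beyond the z = 7.2 cross-section by about 188.25 mm².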